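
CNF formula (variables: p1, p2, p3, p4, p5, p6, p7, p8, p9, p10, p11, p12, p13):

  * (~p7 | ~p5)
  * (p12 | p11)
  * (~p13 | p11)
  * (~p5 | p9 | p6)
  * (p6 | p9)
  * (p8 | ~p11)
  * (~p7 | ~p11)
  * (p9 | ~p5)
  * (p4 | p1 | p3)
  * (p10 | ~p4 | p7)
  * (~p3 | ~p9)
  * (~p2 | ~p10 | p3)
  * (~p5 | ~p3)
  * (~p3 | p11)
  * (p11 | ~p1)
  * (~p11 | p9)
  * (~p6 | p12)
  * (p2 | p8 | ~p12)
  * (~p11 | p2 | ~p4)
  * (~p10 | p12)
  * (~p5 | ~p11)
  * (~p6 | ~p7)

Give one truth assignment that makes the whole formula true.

p5 occurs only negated in the remaining clauses — set p5 = False.
Pure literal: p8 appears only positively; assign p8 = True.
Try p1 = True.
  then p11 is forced to True.
  then p7 is forced to False.
  then p9 is forced to True.
  then p3 is forced to False.
The remaining clauses are satisfied by p2 = True, p4 = False, p6 = False, p10 = False, p12 = True, p13 = False.
Every clause has at least one true literal under this assignment.

p1 = T  p2 = T  p3 = F  p4 = F  p5 = F  p6 = F  p7 = F  p8 = T  p9 = T  p10 = F  p11 = T  p12 = T  p13 = F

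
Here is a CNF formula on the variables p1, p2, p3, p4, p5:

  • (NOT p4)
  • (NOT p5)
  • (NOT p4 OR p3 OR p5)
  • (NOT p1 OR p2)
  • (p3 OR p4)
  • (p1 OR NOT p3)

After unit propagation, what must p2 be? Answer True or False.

True

Unit clause (NOT p4) sets p4 = False.
(NOT p5) stands alone — p5 = False.
In (p3 OR p4), p4 is now false; p3 must hold, so p3 = True.
In (p1 OR NOT p3), NOT p3 is now false; p1 must hold, so p1 = True.
(p2 OR NOT p1): since p1 = True, the clause reduces to (p2). p2 = True.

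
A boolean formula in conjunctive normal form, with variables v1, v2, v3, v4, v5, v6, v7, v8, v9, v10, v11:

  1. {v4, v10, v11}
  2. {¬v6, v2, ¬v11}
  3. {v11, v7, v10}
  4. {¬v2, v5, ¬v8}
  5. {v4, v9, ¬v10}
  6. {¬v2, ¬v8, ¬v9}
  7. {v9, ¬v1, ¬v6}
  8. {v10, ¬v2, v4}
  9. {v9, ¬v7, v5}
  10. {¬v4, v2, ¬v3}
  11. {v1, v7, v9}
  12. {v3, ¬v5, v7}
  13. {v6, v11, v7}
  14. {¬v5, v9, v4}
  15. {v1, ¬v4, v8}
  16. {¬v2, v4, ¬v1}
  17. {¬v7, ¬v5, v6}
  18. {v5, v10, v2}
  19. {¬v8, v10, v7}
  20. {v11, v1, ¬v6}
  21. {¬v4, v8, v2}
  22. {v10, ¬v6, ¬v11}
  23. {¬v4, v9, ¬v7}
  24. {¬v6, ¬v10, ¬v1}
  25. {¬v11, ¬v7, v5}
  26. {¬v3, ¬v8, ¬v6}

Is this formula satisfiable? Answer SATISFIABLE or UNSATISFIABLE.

SATISFIABLE

Try v1 = False.
Try v2 = False.
Set v3 = True and propagate.
  then v4 is forced to False.
The remaining clauses are satisfied by v5 = False, v6 = False, v7 = True, v8 = False, v9 = True, v10 = True, v11 = False.
So v1=F, v2=F, v3=T, v4=F, v5=F, v6=F, v7=T, v8=F, v9=T, v10=T, v11=F is a satisfying assignment.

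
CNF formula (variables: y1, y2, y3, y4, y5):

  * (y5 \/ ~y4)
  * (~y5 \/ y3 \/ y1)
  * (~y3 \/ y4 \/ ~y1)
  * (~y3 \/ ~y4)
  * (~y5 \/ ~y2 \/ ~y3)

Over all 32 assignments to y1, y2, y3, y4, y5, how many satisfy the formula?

11

Case analysis on y3 and y4:
  y3=T, y4=T: a clause becomes empty — 0.
  y3=T, y4=F: remaining (y1,y2,y5) ∈ {(F,F,F); (F,F,T); (F,T,F)} — 3.
  y3=F, y4=T: remaining (y1,y2,y5) ∈ {(T,F,T); (T,T,T)} — 2.
  y3=F, y4=F: y2 free; 3 ways for (y1,y5) × 2^1 = 6.
Total: 0 + 3 + 2 + 6 = 11.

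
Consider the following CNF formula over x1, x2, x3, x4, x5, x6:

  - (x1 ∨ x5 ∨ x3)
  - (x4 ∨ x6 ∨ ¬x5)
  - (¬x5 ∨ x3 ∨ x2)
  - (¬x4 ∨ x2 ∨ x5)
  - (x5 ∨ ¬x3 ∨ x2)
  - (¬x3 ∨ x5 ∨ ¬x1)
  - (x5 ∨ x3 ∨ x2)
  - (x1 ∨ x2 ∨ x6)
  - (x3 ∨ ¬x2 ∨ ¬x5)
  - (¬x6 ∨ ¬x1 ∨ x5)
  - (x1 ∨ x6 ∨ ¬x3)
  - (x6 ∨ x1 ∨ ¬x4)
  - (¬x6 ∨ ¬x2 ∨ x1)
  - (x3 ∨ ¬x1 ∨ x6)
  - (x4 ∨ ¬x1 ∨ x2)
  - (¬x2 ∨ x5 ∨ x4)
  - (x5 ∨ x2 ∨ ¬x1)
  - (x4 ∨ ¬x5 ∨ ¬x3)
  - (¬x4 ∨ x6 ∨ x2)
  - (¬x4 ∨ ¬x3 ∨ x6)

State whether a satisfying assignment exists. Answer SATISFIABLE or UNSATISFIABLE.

SATISFIABLE

Set x1 = True and propagate.
Try x2 = False.
  then x4 is forced to True.
  then x5 is forced to True.
  then x3 is forced to True.
  then x6 is forced to True.
So x1 = True, x2 = False, x3 = True, x4 = True, x5 = True, x6 = True is a satisfying assignment.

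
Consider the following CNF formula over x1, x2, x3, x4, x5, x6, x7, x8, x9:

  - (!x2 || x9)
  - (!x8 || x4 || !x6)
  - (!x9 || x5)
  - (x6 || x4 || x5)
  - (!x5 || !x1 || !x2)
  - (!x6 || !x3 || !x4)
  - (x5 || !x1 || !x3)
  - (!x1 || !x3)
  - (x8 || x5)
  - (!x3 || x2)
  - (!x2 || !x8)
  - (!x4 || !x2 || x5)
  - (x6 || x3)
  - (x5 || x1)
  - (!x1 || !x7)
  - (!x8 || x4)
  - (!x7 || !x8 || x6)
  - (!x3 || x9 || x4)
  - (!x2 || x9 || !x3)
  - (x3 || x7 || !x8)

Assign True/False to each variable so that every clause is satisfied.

x1=F, x2=F, x3=F, x4=F, x5=T, x6=T, x7=T, x8=F, x9=F

Set x1 = False and propagate.
  then x5 is forced to True.
Set x2 = False and propagate.
  then x3 is forced to False.
  then x6 is forced to True.
Branch on x4: take x4 = False.
  then x8 is forced to False.
x7, x9 are now unconstrained; take x7 = True, x9 = False.
Every clause has at least one true literal under this assignment.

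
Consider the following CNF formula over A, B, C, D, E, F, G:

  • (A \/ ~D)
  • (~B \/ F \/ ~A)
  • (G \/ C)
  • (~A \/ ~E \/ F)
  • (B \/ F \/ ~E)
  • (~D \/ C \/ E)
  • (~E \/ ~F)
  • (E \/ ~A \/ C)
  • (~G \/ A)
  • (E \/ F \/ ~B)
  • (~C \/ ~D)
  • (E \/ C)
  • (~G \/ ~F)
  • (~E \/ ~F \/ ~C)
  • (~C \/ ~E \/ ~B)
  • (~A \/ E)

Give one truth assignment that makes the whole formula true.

A=F, B=F, C=T, D=F, E=F, F=T, G=F

Check each clause:
  1. (A \/ ~D) — ~D is true.
  2. (~A \/ F \/ ~B) — ~A is true.
  3. (C \/ G) — C is true.
  4. (~E \/ F \/ ~A) — ~E is true.
  5. (B \/ F \/ ~E) — ~E is true.
  6. (~D \/ E \/ C) — C is true.
  7. (~F \/ ~E) — ~E is true.
  8. (~A \/ C \/ E) — C is true.
  9. (A \/ ~G) — ~G is true.
  10. (~B \/ E \/ F) — ~B is true.
  11. (~C \/ ~D) — ~D is true.
  12. (E \/ C) — C is true.
  13. (~G \/ ~F) — ~G is true.
  14. (~E \/ ~F \/ ~C) — ~E is true.
  15. (~E \/ ~C \/ ~B) — ~E is true.
  16. (~A \/ E) — ~A is true.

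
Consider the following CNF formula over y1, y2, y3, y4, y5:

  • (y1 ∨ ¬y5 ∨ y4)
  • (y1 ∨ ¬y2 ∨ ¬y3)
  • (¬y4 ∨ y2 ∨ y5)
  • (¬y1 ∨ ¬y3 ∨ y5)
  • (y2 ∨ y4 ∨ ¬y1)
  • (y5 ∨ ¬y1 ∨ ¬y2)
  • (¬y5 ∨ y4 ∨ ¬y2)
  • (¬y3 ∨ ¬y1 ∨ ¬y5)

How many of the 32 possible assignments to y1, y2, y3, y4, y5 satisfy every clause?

9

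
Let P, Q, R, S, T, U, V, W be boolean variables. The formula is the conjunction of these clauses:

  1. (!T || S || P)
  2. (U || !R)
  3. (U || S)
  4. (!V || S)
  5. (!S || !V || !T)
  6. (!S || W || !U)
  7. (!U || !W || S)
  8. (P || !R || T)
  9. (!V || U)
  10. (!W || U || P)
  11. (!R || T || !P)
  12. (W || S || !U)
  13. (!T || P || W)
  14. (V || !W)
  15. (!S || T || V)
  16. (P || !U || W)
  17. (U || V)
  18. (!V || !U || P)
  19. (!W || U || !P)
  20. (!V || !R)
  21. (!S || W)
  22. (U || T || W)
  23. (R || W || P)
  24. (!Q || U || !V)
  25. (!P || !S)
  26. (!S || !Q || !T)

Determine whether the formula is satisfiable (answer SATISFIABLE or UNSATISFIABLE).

UNSATISFIABLE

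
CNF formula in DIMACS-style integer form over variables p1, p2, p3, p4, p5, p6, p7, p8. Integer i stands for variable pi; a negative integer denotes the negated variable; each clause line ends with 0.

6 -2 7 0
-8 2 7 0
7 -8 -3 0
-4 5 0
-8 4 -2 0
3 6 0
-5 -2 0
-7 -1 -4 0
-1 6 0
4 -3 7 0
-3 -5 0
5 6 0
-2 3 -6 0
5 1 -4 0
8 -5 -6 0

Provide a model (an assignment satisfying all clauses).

p1=T  p2=F  p3=T  p4=F  p5=F  p6=T  p7=T  p8=T

Try p1 = True.
  then p6 is forced to True.
Branch on p2: take p2 = False.
The remaining clauses are satisfied by p3 = True, p4 = False, p5 = False, p7 = True, p8 = True.
Every clause has at least one true literal under this assignment.
Check each clause:
  1. (p7 || p6 || !p2) — p7 is true.
  2. (!p8 || p2 || p7) — p7 is true.
  3. (p7 || !p8 || !p3) — p7 is true.
  4. (!p4 || p5) — !p4 is true.
  5. (p4 || !p2 || !p8) — !p2 is true.
  6. (p3 || p6) — p3 is true.
  7. (!p2 || !p5) — !p5 is true.
  8. (!p4 || !p7 || !p1) — !p4 is true.
  9. (!p1 || p6) — p6 is true.
  10. (!p3 || p7 || p4) — p7 is true.
  11. (!p5 || !p3) — !p5 is true.
  12. (p6 || p5) — p6 is true.
  13. (!p2 || !p6 || p3) — p3 is true.
  14. (p5 || p1 || !p4) — p1 is true.
  15. (!p6 || !p5 || p8) — p8 is true.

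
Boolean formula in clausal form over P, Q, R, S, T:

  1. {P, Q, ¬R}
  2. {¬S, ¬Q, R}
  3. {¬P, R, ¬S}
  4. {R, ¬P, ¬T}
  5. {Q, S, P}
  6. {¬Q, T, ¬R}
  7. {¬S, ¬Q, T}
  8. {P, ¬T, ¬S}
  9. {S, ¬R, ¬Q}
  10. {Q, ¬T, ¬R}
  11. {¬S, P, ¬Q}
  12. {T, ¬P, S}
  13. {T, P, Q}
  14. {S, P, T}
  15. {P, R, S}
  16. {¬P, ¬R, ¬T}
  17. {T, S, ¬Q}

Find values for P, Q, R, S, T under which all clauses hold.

P=True, Q=False, R=True, S=True, T=False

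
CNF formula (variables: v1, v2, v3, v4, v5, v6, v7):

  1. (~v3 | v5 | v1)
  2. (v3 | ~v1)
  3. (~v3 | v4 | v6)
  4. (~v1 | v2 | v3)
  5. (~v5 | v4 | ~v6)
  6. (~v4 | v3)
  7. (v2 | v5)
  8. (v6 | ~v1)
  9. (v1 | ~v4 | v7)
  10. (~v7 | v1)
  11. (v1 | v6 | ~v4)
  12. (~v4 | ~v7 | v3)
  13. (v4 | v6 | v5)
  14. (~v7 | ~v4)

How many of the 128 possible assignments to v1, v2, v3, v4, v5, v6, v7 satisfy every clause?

8

Satisfying assignments:
  v1=0 v2=0 v3=0 v4=0 v5=1 v6=0 v7=0
  v1=0 v2=1 v3=0 v4=0 v5=0 v6=1 v7=0
  v1=0 v2=1 v3=0 v4=0 v5=1 v6=0 v7=0
  v1=1 v2=0 v3=1 v4=1 v5=1 v6=1 v7=0
  v1=1 v2=1 v3=1 v4=0 v5=0 v6=1 v7=0
  v1=1 v2=1 v3=1 v4=0 v5=0 v6=1 v7=1
  v1=1 v2=1 v3=1 v4=1 v5=0 v6=1 v7=0
  v1=1 v2=1 v3=1 v4=1 v5=1 v6=1 v7=0
Count: 8.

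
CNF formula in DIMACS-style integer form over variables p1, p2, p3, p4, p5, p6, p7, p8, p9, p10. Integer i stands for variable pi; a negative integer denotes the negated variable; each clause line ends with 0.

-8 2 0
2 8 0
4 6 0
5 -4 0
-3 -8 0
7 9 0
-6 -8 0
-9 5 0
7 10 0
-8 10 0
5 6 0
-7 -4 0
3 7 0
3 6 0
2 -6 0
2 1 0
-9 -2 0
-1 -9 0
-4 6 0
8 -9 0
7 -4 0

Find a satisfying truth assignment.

p1 = 0  p2 = 1  p3 = 1  p4 = 0  p5 = 1  p6 = 1  p7 = 1  p8 = 0  p9 = 0  p10 = 0

Check each clause:
  1. (p2 ∨ ¬p8) — ¬p8 is true.
  2. (p2 ∨ p8) — p2 is true.
  3. (p4 ∨ p6) — p6 is true.
  4. (¬p4 ∨ p5) — ¬p4 is true.
  5. (¬p8 ∨ ¬p3) — ¬p8 is true.
  6. (p7 ∨ p9) — p7 is true.
  7. (¬p6 ∨ ¬p8) — ¬p8 is true.
  8. (¬p9 ∨ p5) — p5 is true.
  9. (p7 ∨ p10) — p7 is true.
  10. (¬p8 ∨ p10) — ¬p8 is true.
  11. (p5 ∨ p6) — p5 is true.
  12. (¬p4 ∨ ¬p7) — ¬p4 is true.
  13. (p3 ∨ p7) — p3 is true.
  14. (p6 ∨ p3) — p3 is true.
  15. (¬p6 ∨ p2) — p2 is true.
  16. (p1 ∨ p2) — p2 is true.
  17. (¬p9 ∨ ¬p2) — ¬p9 is true.
  18. (¬p1 ∨ ¬p9) — ¬p1 is true.
  19. (p6 ∨ ¬p4) — ¬p4 is true.
  20. (¬p9 ∨ p8) — ¬p9 is true.
  21. (p7 ∨ ¬p4) — ¬p4 is true.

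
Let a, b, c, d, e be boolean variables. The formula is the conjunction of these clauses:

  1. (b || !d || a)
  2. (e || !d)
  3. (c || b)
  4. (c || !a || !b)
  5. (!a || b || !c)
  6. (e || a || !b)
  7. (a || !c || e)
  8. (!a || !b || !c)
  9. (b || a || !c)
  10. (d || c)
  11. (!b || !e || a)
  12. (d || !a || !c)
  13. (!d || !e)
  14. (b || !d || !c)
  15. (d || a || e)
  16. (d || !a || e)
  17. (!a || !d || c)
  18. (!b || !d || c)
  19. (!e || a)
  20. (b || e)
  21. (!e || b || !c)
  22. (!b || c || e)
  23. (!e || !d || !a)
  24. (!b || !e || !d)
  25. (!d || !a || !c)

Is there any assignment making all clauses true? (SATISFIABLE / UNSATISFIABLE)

a = True:
  c = True:
    propagation gives b=True; an empty clause results — contradiction.
  c = False:
    propagation gives b=True; an empty clause results — contradiction.
a = False:
  propagation gives e=False, d=False; an empty clause results — contradiction.
Every branch closes, so no satisfying assignment exists.

UNSATISFIABLE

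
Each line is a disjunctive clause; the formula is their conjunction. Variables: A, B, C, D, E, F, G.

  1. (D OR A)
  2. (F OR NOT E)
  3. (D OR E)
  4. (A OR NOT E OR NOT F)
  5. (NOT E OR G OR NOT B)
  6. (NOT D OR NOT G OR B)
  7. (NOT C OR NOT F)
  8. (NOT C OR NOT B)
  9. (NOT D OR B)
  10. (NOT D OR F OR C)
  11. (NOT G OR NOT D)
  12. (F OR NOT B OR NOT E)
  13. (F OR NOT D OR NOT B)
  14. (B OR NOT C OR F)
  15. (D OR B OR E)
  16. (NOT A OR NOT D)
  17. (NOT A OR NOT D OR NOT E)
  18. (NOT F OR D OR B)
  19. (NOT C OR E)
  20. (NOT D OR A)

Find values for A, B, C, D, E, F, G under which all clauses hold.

Branch on A: take A = True.
  then D is forced to False.
  then E is forced to True.
  then F is forced to True.
  then C is forced to False.
  then B is forced to True.
  then G is forced to True.
Every clause has at least one true literal under this assignment.

A=True, B=True, C=False, D=False, E=True, F=True, G=True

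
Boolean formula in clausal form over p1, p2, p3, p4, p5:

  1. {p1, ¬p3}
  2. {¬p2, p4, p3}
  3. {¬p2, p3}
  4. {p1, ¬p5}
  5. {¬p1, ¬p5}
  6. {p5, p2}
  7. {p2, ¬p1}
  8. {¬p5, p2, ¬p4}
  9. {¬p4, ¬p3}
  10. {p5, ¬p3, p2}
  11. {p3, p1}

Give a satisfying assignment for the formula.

p1 = T, p2 = T, p3 = T, p4 = F, p5 = F

Branch on p1: take p1 = True.
  then p5 is forced to False.
  then p2 is forced to True.
  then p3 is forced to True.
  then p4 is forced to False.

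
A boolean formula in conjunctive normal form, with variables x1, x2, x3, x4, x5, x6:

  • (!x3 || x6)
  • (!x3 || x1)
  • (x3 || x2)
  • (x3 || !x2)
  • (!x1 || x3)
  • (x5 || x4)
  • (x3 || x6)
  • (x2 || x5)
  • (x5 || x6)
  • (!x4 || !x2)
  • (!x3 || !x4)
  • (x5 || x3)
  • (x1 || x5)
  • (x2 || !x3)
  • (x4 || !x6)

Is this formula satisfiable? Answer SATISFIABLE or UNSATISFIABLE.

x3 = True:
  propagation gives x6=True, x1=True, x4=False; an empty clause results — contradiction.
x3 = False:
  propagation gives x2=True; an empty clause results — contradiction.
Every branch closes, so no satisfying assignment exists.

UNSATISFIABLE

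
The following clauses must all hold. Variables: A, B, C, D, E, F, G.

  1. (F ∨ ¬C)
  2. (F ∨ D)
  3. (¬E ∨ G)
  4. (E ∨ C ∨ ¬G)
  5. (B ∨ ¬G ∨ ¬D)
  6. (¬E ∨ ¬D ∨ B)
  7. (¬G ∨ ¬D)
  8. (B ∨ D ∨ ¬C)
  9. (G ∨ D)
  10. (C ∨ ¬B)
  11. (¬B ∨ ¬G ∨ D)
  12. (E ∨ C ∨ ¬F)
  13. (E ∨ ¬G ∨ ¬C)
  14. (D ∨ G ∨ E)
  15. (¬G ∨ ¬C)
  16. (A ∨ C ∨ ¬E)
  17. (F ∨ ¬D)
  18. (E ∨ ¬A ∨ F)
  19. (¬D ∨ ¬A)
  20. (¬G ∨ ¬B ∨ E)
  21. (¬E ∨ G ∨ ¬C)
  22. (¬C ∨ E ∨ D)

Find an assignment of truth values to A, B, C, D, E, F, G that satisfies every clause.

A=False  B=False  C=True  D=True  E=False  F=True  G=False

Try A = False.
Branch on B: take B = False.
For the remaining variables, C = True, D = True, E = False, F = True, G = False works.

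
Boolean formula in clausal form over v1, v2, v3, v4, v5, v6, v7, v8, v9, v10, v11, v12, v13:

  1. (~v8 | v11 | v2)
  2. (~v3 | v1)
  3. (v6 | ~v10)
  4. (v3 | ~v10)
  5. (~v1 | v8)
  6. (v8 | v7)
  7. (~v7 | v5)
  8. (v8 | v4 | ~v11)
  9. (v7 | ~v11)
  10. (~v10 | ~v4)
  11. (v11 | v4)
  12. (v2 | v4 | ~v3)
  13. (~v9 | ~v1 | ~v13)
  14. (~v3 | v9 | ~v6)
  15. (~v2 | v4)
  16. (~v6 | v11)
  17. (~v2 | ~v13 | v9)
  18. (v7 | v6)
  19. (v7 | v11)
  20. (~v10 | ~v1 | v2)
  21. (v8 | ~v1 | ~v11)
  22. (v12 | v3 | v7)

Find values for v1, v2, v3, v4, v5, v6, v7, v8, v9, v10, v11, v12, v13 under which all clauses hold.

v1=0, v2=1, v3=0, v4=1, v5=1, v6=0, v7=1, v8=1, v9=1, v10=0, v11=1, v12=0, v13=0

Pure literal: v5 appears only positively; assign v5 = True.
v10 occurs only negated in the remaining clauses — set v10 = False.
Try v1 = False.
  then v3 is forced to False.
Try v2 = True.
  then v4 is forced to True.
Branch on v6: take v6 = False.
  then v7 is forced to True.
The remaining clauses are satisfied by v8 = True, v9 = True, v11 = True, v12 = False, v13 = False.
Every clause has at least one true literal under this assignment.
Check each clause:
  1. (v2 | v11 | ~v8) — v2 is true.
  2. (~v3 | v1) — ~v3 is true.
  3. (v6 | ~v10) — ~v10 is true.
  4. (~v10 | v3) — ~v10 is true.
  5. (~v1 | v8) — v8 is true.
  6. (v7 | v8) — v8 is true.
  7. (v5 | ~v7) — v5 is true.
  8. (~v11 | v4 | v8) — v8 is true.
  9. (~v11 | v7) — v7 is true.
  10. (~v4 | ~v10) — ~v10 is true.
  11. (v4 | v11) — v11 is true.
  12. (v4 | v2 | ~v3) — v2 is true.
  13. (~v9 | ~v13 | ~v1) — ~v13 is true.
  14. (~v6 | v9 | ~v3) — v9 is true.
  15. (v4 | ~v2) — v4 is true.
  16. (~v6 | v11) — ~v6 is true.
  17. (~v2 | v9 | ~v13) — v9 is true.
  18. (v7 | v6) — v7 is true.
  19. (v7 | v11) — v11 is true.
  20. (v2 | ~v10 | ~v1) — v2 is true.
  21. (v8 | ~v1 | ~v11) — v8 is true.
  22. (v12 | v7 | v3) — v7 is true.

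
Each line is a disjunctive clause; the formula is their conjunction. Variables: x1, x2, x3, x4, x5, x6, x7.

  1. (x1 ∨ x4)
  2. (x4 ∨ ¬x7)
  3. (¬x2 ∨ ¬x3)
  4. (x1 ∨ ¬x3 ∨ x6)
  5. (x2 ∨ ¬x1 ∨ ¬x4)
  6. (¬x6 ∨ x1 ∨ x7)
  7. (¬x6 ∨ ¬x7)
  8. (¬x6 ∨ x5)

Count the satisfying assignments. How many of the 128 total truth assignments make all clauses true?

Split on x1, then x6.
  x1=1, x6=1: remaining (x2,x3,x4,x5,x7) ∈ {(0,0,0,1,0); (0,1,0,1,0); (1,0,0,1,0); (1,0,1,1,0)} — 4.
  x1=1, x6=0: x5 free; 5 ways for (x2,x3,x4,x7) × 2^1 = 10.
  x1=0, x6=1: a clause becomes empty — 0.
  x1=0, x6=0: forces x3=0; x4=1; x2, x5, x7 free → 2^3 = 8.
Total: 4 + 10 + 0 + 8 = 22.

22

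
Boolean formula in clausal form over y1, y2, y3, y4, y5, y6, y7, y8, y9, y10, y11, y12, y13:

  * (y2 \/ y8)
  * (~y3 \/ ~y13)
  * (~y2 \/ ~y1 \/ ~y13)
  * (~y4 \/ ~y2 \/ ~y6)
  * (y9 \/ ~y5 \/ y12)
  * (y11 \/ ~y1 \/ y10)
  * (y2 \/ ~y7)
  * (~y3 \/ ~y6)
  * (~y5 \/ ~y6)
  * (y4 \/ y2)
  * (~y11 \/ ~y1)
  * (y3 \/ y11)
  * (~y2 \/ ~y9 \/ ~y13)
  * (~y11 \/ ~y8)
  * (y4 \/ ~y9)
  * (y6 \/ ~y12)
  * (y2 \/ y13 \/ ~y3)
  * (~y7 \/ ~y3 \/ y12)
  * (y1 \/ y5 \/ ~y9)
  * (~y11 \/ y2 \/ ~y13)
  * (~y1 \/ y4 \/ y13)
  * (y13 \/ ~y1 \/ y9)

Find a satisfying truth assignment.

y1 = 0, y2 = 1, y3 = 0, y4 = 1, y5 = 1, y6 = 0, y7 = 1, y8 = 0, y9 = 1, y10 = 0, y11 = 1, y12 = 0, y13 = 0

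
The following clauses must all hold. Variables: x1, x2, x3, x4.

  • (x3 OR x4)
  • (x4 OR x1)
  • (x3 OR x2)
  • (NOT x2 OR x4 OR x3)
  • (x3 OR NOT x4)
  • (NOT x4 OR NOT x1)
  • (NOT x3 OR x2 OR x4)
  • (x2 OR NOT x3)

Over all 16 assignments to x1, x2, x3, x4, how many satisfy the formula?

Satisfying assignments:
  x1=0 x2=1 x3=1 x4=1
  x1=1 x2=1 x3=1 x4=0
Count: 2.

2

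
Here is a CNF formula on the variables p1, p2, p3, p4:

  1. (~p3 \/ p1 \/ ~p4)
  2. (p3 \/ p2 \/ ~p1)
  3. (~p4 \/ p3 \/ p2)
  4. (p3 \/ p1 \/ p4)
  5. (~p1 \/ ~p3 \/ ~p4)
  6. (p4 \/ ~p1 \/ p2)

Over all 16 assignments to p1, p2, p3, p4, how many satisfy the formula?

6

Satisfying assignments:
  p1=F p2=F p3=T p4=F
  p1=F p2=T p3=F p4=T
  p1=F p2=T p3=T p4=F
  p1=T p2=T p3=F p4=F
  p1=T p2=T p3=F p4=T
  p1=T p2=T p3=T p4=F
That's 6 in total.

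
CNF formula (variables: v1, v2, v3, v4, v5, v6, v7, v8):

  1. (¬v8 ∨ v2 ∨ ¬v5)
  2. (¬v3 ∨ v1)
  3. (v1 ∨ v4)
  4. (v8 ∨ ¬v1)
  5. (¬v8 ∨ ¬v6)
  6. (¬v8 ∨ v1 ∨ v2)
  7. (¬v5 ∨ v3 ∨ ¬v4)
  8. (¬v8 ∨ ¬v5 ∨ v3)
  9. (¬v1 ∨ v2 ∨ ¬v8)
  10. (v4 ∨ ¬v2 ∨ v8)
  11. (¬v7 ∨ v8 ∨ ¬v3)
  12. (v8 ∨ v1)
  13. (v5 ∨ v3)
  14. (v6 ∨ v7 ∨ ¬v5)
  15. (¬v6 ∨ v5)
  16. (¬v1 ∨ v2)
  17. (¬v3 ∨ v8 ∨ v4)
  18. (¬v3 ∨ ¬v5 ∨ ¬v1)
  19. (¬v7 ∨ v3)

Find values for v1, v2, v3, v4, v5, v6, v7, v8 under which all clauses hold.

v1 = True, v2 = True, v3 = True, v4 = True, v5 = False, v6 = False, v7 = True, v8 = True

Branch on v1: take v1 = True.
  then v8 is forced to True.
  then v6 is forced to False.
  then v2 is forced to True.
For the remaining variables, v3 = True, v4 = True, v5 = False, v7 = True works.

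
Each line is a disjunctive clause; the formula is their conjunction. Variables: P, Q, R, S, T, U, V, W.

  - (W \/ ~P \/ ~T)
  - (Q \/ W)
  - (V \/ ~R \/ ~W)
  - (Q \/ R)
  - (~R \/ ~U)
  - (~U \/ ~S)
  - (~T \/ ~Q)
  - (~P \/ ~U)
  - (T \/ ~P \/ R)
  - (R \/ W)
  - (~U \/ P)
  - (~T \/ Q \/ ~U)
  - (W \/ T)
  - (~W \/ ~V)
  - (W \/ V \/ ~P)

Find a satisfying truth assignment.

P = F, Q = T, R = F, S = T, T = F, U = F, V = F, W = T

Pure literal: U appears only negated; assign U = False.
Try P = False.
Try Q = True.
  then T is forced to False.
  then W is forced to True.
  then V is forced to False.
  then R is forced to False.
S is now unconstrained; take S = True.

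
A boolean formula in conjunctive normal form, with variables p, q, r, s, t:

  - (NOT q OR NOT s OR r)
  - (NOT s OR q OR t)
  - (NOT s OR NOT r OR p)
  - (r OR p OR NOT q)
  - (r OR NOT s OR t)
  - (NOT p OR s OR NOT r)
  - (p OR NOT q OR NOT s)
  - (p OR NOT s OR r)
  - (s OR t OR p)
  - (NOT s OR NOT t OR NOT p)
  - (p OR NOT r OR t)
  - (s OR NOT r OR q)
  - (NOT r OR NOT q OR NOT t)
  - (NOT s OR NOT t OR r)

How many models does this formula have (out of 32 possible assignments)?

Satisfying assignments:
  p=F q=F r=F s=F t=T
  p=T q=F r=F s=F t=F
  p=T q=F r=F s=F t=T
  p=T q=T r=F s=F t=F
  p=T q=T r=F s=F t=T
  p=T q=T r=T s=T t=F
That's 6 in total.

6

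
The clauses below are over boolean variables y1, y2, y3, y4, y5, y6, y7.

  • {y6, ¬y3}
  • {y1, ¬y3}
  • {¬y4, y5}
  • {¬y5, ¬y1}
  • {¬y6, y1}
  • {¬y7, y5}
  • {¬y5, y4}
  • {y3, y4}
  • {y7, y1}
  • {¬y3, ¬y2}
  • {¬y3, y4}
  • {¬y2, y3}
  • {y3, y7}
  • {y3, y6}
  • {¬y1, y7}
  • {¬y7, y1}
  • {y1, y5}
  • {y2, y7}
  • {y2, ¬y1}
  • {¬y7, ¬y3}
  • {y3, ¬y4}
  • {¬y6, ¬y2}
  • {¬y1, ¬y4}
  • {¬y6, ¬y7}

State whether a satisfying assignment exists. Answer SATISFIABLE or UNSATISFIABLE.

UNSATISFIABLE

y3 = True:
  propagation gives y6=True, y1=True, y5=False, y4=False; an empty clause results — contradiction.
y3 = False:
  propagation gives y4=True; an empty clause results — contradiction.
Every branch closes, so no satisfying assignment exists.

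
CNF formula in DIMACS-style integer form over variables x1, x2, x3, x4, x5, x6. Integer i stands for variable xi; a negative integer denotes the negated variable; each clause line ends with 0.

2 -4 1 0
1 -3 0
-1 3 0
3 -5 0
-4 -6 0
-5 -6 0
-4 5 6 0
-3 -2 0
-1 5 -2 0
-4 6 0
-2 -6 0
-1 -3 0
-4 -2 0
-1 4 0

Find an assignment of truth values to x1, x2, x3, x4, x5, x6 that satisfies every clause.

x1=False, x2=False, x3=False, x4=False, x5=False, x6=False

Check each clause:
  1. (~x4 \/ x1 \/ x2) — ~x4 is true.
  2. (x1 \/ ~x3) — ~x3 is true.
  3. (x3 \/ ~x1) — ~x1 is true.
  4. (x3 \/ ~x5) — ~x5 is true.
  5. (~x6 \/ ~x4) — ~x6 is true.
  6. (~x6 \/ ~x5) — ~x6 is true.
  7. (x5 \/ x6 \/ ~x4) — ~x4 is true.
  8. (~x3 \/ ~x2) — ~x3 is true.
  9. (~x2 \/ x5 \/ ~x1) — ~x1 is true.
  10. (x6 \/ ~x4) — ~x4 is true.
  11. (~x6 \/ ~x2) — ~x6 is true.
  12. (~x3 \/ ~x1) — ~x3 is true.
  13. (~x2 \/ ~x4) — ~x4 is true.
  14. (~x1 \/ x4) — ~x1 is true.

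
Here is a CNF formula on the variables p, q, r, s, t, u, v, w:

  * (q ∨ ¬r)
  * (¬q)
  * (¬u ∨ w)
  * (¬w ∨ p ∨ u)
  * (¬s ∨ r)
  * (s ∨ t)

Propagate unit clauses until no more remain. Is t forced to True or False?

True

Unit clause (¬q) sets q = False.
(q ∨ ¬r): since q = False, the clause reduces to (¬r). r = False.
From (r ∨ ¬s) and r = False: s = False.
In (s ∨ t), s is now false; t must hold, so t = True.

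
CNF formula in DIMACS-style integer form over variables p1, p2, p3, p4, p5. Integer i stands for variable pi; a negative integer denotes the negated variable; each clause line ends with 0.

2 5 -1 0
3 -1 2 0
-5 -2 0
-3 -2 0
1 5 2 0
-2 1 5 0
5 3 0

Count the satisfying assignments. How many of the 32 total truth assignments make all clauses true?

6

The models are:
  p1=0 p2=0 p3=0 p4=0 p5=1
  p1=0 p2=0 p3=0 p4=1 p5=1
  p1=0 p2=0 p3=1 p4=0 p5=1
  p1=0 p2=0 p3=1 p4=1 p5=1
  p1=1 p2=0 p3=1 p4=0 p5=1
  p1=1 p2=0 p3=1 p4=1 p5=1
Count: 6.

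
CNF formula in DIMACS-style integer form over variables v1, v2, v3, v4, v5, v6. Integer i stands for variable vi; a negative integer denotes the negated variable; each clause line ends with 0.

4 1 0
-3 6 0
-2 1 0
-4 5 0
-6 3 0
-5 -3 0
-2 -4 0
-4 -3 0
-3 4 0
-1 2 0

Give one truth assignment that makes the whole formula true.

v1=T, v2=T, v3=F, v4=F, v5=T, v6=F

Branch on v1: take v1 = True.
  then v2 is forced to True.
  then v4 is forced to False.
  then v3 is forced to False.
  then v6 is forced to False.
v5 is now unconstrained; take v5 = True.
Check each clause:
  1. (v4 || v1) — v1 is true.
  2. (v6 || !v3) — !v3 is true.
  3. (v1 || !v2) — v1 is true.
  4. (!v4 || v5) — !v4 is true.
  5. (v3 || !v6) — !v6 is true.
  6. (!v3 || !v5) — !v3 is true.
  7. (!v4 || !v2) — !v4 is true.
  8. (!v3 || !v4) — !v4 is true.
  9. (!v3 || v4) — !v3 is true.
  10. (v2 || !v1) — v2 is true.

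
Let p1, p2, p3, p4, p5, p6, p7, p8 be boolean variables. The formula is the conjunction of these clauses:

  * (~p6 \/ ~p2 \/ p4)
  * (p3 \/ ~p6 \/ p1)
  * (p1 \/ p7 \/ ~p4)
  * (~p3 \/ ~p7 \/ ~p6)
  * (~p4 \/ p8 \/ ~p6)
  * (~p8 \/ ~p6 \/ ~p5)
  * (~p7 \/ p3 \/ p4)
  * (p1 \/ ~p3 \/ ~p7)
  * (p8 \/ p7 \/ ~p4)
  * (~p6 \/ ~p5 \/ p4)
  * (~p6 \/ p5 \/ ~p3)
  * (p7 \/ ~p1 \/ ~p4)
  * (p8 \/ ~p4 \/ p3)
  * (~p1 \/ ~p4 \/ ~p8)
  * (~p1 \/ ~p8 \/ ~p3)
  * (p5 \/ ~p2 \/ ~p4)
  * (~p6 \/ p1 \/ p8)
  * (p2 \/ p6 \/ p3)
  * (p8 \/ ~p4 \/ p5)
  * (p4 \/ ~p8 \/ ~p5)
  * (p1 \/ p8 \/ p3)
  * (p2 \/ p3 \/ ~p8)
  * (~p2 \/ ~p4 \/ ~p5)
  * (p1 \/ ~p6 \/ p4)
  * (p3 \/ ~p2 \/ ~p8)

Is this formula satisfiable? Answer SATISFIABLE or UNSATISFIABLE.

Try p1 = True.
For the remaining variables, p2 = True, p3 = True, p4 = False, p5 = False, p6 = False, p7 = False, p8 = False works.
Every clause has at least one true literal under this assignment.
So p1=1  p2=1  p3=1  p4=0  p5=0  p6=0  p7=0  p8=0 is a satisfying assignment.

SATISFIABLE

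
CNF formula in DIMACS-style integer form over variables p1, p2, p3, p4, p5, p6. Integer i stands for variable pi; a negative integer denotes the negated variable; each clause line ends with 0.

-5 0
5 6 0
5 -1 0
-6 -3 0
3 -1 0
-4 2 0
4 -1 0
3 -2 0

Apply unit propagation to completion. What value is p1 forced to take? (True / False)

False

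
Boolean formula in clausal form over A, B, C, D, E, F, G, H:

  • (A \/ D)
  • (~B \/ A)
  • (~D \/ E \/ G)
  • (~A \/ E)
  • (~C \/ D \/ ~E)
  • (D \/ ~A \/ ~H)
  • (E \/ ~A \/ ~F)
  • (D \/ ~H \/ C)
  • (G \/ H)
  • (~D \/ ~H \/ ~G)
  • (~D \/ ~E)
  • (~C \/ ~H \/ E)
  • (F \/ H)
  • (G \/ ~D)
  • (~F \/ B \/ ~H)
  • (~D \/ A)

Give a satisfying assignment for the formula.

A=True, B=False, C=False, D=False, E=True, F=True, G=True, H=False

Check each clause:
  1. (A \/ D) — A is true.
  2. (~B \/ A) — A is true.
  3. (E \/ G \/ ~D) — ~D is true.
  4. (E \/ ~A) — E is true.
  5. (D \/ ~E \/ ~C) — ~C is true.
  6. (~A \/ ~H \/ D) — ~H is true.
  7. (~A \/ E \/ ~F) — E is true.
  8. (~H \/ D \/ C) — ~H is true.
  9. (H \/ G) — G is true.
  10. (~G \/ ~D \/ ~H) — ~H is true.
  11. (~E \/ ~D) — ~D is true.
  12. (~C \/ E \/ ~H) — ~H is true.
  13. (F \/ H) — F is true.
  14. (G \/ ~D) — ~D is true.
  15. (B \/ ~H \/ ~F) — ~H is true.
  16. (~D \/ A) — A is true.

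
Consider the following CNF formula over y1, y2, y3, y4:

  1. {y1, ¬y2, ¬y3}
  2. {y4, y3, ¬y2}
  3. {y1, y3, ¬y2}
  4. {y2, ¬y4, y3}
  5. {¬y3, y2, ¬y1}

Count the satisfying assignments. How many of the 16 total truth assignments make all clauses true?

The models are:
  y1=0 y2=0 y3=0 y4=0
  y1=0 y2=0 y3=1 y4=0
  y1=0 y2=0 y3=1 y4=1
  y1=1 y2=0 y3=0 y4=0
  y1=1 y2=1 y3=0 y4=1
  y1=1 y2=1 y3=1 y4=0
  y1=1 y2=1 y3=1 y4=1
That's 7 in total.

7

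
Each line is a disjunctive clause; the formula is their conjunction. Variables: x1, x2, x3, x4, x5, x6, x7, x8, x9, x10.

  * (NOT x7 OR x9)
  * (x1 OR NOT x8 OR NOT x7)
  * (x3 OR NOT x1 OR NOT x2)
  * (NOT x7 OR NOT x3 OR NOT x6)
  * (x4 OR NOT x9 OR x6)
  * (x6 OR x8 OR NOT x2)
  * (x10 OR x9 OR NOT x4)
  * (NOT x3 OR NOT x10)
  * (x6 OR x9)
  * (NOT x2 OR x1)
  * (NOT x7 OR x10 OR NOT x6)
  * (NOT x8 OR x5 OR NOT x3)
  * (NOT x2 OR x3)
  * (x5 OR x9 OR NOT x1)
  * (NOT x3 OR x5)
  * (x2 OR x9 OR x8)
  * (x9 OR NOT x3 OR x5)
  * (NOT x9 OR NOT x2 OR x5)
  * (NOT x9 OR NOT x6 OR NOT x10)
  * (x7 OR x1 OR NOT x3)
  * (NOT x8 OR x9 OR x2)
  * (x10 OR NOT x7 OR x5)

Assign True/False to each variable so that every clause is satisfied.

x1=1, x2=0, x3=1, x4=0, x5=1, x6=1, x7=0, x8=0, x9=1, x10=0

Pure literal: x5 appears only positively; assign x5 = True.
Try x1 = True.
For the remaining variables, x2 = False, x3 = True, x4 = False, x6 = True, x7 = False, x8 = False, x9 = True, x10 = False works.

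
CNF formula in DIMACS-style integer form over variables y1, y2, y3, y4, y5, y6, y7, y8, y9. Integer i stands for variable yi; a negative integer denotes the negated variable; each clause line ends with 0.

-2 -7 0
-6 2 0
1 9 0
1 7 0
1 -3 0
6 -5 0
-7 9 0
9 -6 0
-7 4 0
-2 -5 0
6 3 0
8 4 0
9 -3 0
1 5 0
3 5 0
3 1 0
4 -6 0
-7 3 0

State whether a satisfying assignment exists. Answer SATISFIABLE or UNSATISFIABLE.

SATISFIABLE

Pure literal: y1 appears only positively; assign y1 = True.
y4 occurs only positively in the remaining clauses — set y4 = True.
Set y2 = True and propagate.
  then y7 is forced to False.
  then y5 is forced to False.
  then y3 is forced to True.
  then y9 is forced to True.
y6, y8 are now unconstrained; take y6 = True, y8 = False.
So y1=True  y2=True  y3=True  y4=True  y5=False  y6=True  y7=False  y8=False  y9=True is a satisfying assignment.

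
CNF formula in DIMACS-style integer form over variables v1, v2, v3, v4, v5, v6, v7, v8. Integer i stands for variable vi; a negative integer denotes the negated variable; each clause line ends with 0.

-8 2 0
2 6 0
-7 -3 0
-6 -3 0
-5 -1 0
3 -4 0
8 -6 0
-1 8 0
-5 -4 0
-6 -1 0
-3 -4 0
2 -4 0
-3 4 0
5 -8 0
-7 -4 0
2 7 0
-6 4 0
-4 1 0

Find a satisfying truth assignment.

v1=False  v2=True  v3=False  v4=False  v5=True  v6=False  v7=False  v8=False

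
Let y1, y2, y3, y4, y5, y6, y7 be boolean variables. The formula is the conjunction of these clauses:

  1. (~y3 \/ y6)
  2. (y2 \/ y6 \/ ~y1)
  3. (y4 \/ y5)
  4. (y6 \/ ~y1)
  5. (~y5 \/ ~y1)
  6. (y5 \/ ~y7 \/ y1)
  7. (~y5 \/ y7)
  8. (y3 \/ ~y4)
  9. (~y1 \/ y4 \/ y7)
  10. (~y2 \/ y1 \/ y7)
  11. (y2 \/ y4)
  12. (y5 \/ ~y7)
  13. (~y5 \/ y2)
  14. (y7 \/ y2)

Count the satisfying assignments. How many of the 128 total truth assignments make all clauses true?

The models are:
  y1=F y2=T y3=F y4=F y5=T y6=F y7=T
  y1=F y2=T y3=F y4=F y5=T y6=T y7=T
  y1=F y2=T y3=T y4=F y5=T y6=T y7=T
  y1=F y2=T y3=T y4=T y5=T y6=T y7=T
  y1=T y2=T y3=T y4=T y5=F y6=T y7=F
Count: 5.

5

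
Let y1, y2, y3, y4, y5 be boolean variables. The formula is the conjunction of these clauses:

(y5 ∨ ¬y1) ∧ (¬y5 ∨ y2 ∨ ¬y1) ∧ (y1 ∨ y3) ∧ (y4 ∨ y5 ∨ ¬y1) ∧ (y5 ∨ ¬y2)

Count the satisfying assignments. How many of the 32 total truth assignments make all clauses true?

Split on y1, then y5.
  y1=1, y5=1: remaining (y2,y3,y4) ∈ {(1,0,0); (1,0,1); (1,1,0); (1,1,1)} — 4.
  y1=1, y5=0: a clause becomes empty — 0.
  y1=0, y5=1: remaining (y2,y3,y4) ∈ {(0,1,0); (0,1,1); (1,1,0); (1,1,1)} — 4.
  y1=0, y5=0: remaining (y2,y3,y4) ∈ {(0,1,0); (0,1,1)} — 2.
Total: 4 + 0 + 4 + 2 = 10.

10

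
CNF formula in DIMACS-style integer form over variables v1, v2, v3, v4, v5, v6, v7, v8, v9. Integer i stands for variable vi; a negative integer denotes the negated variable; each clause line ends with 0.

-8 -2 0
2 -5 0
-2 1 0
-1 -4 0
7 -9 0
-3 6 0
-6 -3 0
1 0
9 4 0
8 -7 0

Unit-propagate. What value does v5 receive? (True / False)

False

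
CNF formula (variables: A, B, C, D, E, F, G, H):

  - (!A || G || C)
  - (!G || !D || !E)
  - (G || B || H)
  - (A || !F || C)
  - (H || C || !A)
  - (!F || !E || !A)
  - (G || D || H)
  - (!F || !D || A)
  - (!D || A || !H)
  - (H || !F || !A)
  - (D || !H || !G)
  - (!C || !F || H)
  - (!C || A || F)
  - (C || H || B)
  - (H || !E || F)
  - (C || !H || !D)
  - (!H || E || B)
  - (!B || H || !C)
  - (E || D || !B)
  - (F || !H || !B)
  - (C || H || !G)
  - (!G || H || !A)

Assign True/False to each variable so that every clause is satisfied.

A=1  B=1  C=1  D=1  E=0  F=1  G=0  H=1

Try A = True.
Branch on B: take B = True.
For the remaining variables, C = True, D = True, E = False, F = True, G = False, H = True works.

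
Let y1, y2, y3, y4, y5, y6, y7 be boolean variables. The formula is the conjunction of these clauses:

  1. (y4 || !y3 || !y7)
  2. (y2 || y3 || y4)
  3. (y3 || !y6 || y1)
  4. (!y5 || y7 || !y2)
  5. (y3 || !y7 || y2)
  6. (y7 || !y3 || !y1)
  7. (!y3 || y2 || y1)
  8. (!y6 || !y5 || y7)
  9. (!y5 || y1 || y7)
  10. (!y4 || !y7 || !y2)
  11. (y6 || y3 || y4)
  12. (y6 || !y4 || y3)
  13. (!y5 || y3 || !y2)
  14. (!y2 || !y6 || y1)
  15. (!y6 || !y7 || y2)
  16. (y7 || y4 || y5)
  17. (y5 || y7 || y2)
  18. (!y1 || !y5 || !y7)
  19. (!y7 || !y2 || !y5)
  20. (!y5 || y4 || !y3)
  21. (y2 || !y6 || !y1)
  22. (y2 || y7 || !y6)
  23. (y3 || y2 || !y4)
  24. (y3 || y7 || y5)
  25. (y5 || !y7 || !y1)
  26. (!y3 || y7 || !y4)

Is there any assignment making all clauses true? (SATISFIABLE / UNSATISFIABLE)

UNSATISFIABLE

y7 = True:
  y2 = True:
    propagation gives y4=False, y3=False, y6=True, y1=True; an empty clause results — contradiction.
  y2 = False:
    propagation gives y3=True, y4=True, y1=True, y6=False; an empty clause results — contradiction.
y7 = False:
  y3 = True:
    propagation gives y1=False, y2=True, y5=False, y6=False; an empty clause results — contradiction.
  y3 = False:
    propagation gives y5=True, y2=False, y4=True; an empty clause results — contradiction.
Every branch closes, so no satisfying assignment exists.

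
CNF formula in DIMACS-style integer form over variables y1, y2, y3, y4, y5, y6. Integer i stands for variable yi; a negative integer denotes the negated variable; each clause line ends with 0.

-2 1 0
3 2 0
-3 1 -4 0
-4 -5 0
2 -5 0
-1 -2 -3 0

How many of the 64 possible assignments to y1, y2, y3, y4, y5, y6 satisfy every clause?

12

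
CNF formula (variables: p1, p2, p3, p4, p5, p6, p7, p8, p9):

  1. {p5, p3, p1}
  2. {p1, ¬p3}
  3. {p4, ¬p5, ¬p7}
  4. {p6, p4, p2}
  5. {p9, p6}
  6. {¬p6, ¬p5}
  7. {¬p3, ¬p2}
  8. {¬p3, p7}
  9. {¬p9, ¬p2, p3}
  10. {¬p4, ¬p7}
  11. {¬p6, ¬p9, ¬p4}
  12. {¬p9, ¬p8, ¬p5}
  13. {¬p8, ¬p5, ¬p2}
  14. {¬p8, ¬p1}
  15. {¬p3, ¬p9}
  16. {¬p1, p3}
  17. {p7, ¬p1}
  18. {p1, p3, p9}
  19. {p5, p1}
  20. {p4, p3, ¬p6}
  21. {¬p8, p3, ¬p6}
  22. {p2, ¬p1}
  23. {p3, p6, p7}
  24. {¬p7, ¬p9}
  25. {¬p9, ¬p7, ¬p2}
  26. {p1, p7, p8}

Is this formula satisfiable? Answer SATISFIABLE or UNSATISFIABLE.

p3 = True:
  propagation gives p1=True, p2=False; an empty clause results — contradiction.
p3 = False:
  propagation gives p1=False, p5=True, p6=False, p9=True; an empty clause results — contradiction.
Every branch closes, so no satisfying assignment exists.

UNSATISFIABLE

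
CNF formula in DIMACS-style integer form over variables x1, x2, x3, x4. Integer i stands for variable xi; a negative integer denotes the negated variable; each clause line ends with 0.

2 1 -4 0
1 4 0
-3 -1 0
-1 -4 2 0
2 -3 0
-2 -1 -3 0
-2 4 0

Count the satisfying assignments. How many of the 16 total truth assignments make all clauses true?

4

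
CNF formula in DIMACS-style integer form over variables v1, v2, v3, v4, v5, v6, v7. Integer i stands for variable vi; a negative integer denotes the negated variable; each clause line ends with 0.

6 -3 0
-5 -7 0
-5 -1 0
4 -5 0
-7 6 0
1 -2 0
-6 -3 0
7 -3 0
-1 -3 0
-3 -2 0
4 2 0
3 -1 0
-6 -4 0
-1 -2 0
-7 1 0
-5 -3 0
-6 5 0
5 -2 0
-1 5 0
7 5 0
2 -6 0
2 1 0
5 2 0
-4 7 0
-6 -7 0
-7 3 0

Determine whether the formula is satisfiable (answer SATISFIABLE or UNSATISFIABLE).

UNSATISFIABLE

v5 = True:
  propagation gives v7=False, v1=False, v4=True; an empty clause results — contradiction.
v5 = False:
  propagation gives v6=False, v3=False, v7=False; an empty clause results — contradiction.
Every branch closes, so no satisfying assignment exists.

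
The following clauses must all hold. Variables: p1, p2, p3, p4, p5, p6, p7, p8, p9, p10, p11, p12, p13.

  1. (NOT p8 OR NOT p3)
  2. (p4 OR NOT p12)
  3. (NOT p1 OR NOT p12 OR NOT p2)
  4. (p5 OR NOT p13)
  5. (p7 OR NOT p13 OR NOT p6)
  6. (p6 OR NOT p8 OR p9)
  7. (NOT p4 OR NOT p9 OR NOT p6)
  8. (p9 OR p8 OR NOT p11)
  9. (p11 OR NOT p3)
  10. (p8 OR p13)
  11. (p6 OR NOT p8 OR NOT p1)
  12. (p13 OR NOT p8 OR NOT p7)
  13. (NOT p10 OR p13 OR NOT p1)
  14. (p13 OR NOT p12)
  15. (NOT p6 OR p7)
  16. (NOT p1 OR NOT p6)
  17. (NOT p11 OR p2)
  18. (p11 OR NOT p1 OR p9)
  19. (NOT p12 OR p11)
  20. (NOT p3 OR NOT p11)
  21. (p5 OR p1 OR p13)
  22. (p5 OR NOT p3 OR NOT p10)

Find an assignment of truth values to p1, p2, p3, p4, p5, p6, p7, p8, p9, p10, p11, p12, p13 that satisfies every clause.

p3 occurs only negated in the remaining clauses — set p3 = False.
Pure literal: p5 appears only positively; assign p5 = True.
Try p1 = False.
Branch on p2: take p2 = False.
  then p11 is forced to False.
  then p12 is forced to False.
Set p4 = False and propagate.
For the remaining variables, p6 = False, p7 = False, p8 = True, p9 = True, p10 = False, p13 = True works.

p1=False, p2=False, p3=False, p4=False, p5=True, p6=False, p7=False, p8=True, p9=True, p10=False, p11=False, p12=False, p13=True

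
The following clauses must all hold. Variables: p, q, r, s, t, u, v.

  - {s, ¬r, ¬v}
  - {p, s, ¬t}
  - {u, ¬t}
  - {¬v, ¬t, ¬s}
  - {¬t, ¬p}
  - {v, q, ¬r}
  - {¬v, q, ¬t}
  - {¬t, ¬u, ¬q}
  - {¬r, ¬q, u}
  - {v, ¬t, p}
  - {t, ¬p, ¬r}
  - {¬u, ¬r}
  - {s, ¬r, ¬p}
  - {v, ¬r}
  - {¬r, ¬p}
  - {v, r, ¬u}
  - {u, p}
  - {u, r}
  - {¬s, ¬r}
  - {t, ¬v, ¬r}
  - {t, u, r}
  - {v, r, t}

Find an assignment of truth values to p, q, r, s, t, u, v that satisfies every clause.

p = T  q = F  r = F  s = T  t = F  u = T  v = T

Try p = True.
  then t is forced to False.
  then r is forced to False.
  then u is forced to True.
  then v is forced to True.
q, s are now unconstrained; take q = False, s = True.
Every clause has at least one true literal under this assignment.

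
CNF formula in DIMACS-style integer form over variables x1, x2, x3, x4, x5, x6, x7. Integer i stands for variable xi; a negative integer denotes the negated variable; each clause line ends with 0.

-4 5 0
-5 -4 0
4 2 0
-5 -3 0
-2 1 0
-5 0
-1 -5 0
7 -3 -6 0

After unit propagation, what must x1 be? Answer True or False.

(!x5) stands alone — x5 = False.
(!x4 || x5): since x5 = False, the clause reduces to (!x4). x4 = False.
From (x2 || x4) and x4 = False: x2 = True.
(x1 || !x2): since x2 = True, the clause reduces to (x1). x1 = True.

True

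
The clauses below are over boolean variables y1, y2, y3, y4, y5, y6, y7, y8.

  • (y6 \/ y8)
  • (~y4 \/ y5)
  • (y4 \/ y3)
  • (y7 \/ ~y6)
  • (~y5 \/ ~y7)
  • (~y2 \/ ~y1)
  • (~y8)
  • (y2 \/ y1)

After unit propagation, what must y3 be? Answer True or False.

True

(~y8) stands alone — y8 = False.
(y8 \/ y6) with y8 = False leaves only y6, so y6 = True.
(y7 \/ ~y6) with y6 = True leaves only y7, so y7 = True.
From (~y7 \/ ~y5) and y7 = True: y5 = False.
From (y5 \/ ~y4) and y5 = False: y4 = False.
From (y4 \/ y3) and y4 = False: y3 = True.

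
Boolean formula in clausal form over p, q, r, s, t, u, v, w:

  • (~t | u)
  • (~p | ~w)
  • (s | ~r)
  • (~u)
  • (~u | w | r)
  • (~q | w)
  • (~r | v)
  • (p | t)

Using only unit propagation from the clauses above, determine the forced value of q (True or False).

False

Unit clause (~u) sets u = False.
(~t | u): since u = False, the clause reduces to (~t). t = False.
(t | p) with t = False leaves only p, so p = True.
(~w | ~p) with p = True leaves only ~w, so w = False.
(~q | w): since w = False, the clause reduces to (~q). q = False.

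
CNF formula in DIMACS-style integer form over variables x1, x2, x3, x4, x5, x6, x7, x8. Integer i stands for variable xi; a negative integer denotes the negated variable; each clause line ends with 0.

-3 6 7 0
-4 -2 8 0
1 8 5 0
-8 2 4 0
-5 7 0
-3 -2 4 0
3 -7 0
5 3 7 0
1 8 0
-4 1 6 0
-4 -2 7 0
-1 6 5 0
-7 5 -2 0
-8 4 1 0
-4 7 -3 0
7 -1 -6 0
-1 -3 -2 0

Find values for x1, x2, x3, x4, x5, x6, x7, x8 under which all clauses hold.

x1=1  x2=0  x3=1  x4=0  x5=0  x6=1  x7=1  x8=0

Check each clause:
  1. (x7 || x6 || !x3) — x6 is true.
  2. (!x4 || x8 || !x2) — !x4 is true.
  3. (x1 || x8 || x5) — x1 is true.
  4. (!x8 || x2 || x4) — !x8 is true.
  5. (x7 || !x5) — !x5 is true.
  6. (!x3 || x4 || !x2) — !x2 is true.
  7. (!x7 || x3) — x3 is true.
  8. (x3 || x5 || x7) — x3 is true.
  9. (x1 || x8) — x1 is true.
  10. (x6 || x1 || !x4) — x1 is true.
  11. (!x4 || x7 || !x2) — !x4 is true.
  12. (x5 || !x1 || x6) — x6 is true.
  13. (x5 || !x7 || !x2) — !x2 is true.
  14. (x4 || x1 || !x8) — !x8 is true.
  15. (!x3 || x7 || !x4) — !x4 is true.
  16. (x7 || !x6 || !x1) — x7 is true.
  17. (!x1 || !x2 || !x3) — !x2 is true.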